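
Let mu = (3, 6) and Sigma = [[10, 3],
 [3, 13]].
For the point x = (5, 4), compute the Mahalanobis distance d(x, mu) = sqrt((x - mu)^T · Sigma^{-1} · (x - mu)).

Step 1 — centre the observation: (x - mu) = (2, -2).

Step 2 — invert Sigma. det(Sigma) = 10·13 - (3)² = 121.
  Sigma^{-1} = (1/det) · [[d, -b], [-b, a]] = [[0.1074, -0.0248],
 [-0.0248, 0.0826]].

Step 3 — form the quadratic (x - mu)^T · Sigma^{-1} · (x - mu):
  Sigma^{-1} · (x - mu) = (0.2645, -0.2149).
  (x - mu)^T · [Sigma^{-1} · (x - mu)] = (2)·(0.2645) + (-2)·(-0.2149) = 0.9587.

Step 4 — take square root: d = √(0.9587) ≈ 0.9791.

d(x, mu) = √(0.9587) ≈ 0.9791


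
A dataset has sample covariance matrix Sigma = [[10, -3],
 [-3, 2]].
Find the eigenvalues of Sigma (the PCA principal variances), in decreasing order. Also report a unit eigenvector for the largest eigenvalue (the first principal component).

Step 1 — characteristic polynomial of 2×2 Sigma:
  det(Sigma - λI) = λ² - trace · λ + det = 0.
  trace = 10 + 2 = 12, det = 10·2 - (-3)² = 11.
Step 2 — discriminant:
  Δ = trace² - 4·det = 144 - 44 = 100.
Step 3 — eigenvalues:
  λ = (trace ± √Δ)/2 = (12 ± 10)/2,
  λ_1 = 11,  λ_2 = 1.

Step 4 — unit eigenvector for λ_1: solve (Sigma - λ_1 I)v = 0. First row:
  (10 - 11)·v_x + (-3)·v_y = 0, i.e. (-1)·v_x + (-3)·v_y = 0,
  so v ∝ (b, λ_1 - a) = (-3, 1); multiply by -1 so the first entry is positive: u = (3, -1).
  ||u|| = √((3)² + (-1)²) = √(10) ≈ 3.1623,
  v_1 = u/||u|| ≈ (0.9487, -0.3162) (||v_1|| = 1).

λ_1 = 11,  λ_2 = 1;  v_1 ≈ (0.9487, -0.3162)


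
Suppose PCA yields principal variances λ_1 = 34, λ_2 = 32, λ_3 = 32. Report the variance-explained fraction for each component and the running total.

Step 1 — total variance = trace(Sigma) = Σ λ_i = 34 + 32 + 32 = 98.

Step 2 — fraction explained by component i = λ_i / Σ λ:
  PC1: 34/98 = 0.3469
  PC2: 32/98 = 0.3265
  PC3: 32/98 = 0.3265

Step 3 — cumulative fraction after k components = (λ_1 + ... + λ_k) / Σ λ:
  k = 1: 34/98 = 0.3469
  k = 2: (34 + 32)/98 = 66/98 = 0.6735
  k = 3: (34 + 32 + 32)/98 = 98/98 = 1

Summary (fraction, with percent):

explained: PC1 0.3469 (34.69%), PC2 0.3265 (32.65%), PC3 0.3265 (32.65%);  cumulative: 0.3469, 0.6735, 1


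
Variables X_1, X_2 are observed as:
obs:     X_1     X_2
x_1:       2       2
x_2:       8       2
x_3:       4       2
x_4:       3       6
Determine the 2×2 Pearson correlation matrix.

Step 1 — column means:
  mean(X_1) = (2 + 8 + 4 + 3) / 4 = 17/4 = 4.25
  mean(X_2) = (2 + 2 + 2 + 6) / 4 = 12/4 = 3

Step 2 — sample variances and covariances s[i,j] = (1/(n-1)) · Σ_k (x_{k,i} - mean_i) · (x_{k,j} - mean_j), with n-1 = 3:
  s[X_1,X_1] = ((-2.25)·(-2.25) + (3.75)·(3.75) + (-0.25)·(-0.25) + (-1.25)·(-1.25)) / 3 = 20.75/3 = 6.9167
  s[X_1,X_2] = ((-2.25)·(-1) + (3.75)·(-1) + (-0.25)·(-1) + (-1.25)·(3)) / 3 = -5/3 = -1.6667
  s[X_2,X_2] = ((-1)·(-1) + (-1)·(-1) + (-1)·(-1) + (3)·(3)) / 3 = 12/3 = 4
  Sample standard deviations s_i = √(s[i,i]):
  s(X_1) = √(6.9167) = 2.63
  s(X_2) = √(4) = 2

Step 3 — r_{ij} = s_{ij} / (s_i · s_j):
  r[X_1,X_1] = 1 (diagonal).
  r[X_1,X_2] = -1.6667 / (2.63 · 2) = -1.6667 / 5.2599 = -0.3169
  r[X_2,X_2] = 1 (diagonal).

R is symmetric with unit diagonal. Assembling:

R = [[1, -0.3169],
 [-0.3169, 1]]


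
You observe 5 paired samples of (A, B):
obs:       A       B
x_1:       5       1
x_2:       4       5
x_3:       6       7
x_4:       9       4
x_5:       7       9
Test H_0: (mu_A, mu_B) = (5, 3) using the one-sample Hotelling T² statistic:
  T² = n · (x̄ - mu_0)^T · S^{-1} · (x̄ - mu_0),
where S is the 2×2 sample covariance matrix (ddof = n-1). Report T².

Step 1 — sample mean vector:
  mean(A) = (5 + 4 + 6 + 9 + 7) / 5 = 31/5 = 6.2
  mean(B) = (1 + 5 + 7 + 4 + 9) / 5 = 26/5 = 5.2
  x̄ = (6.2, 5.2),  deviation x̄ - mu_0 = (6.2, 5.2) - (5, 3) = (1.2, 2.2).

Step 2 — sample covariance matrix, S[i,j] = (1/(n-1)) · Σ_k (x_{k,i} - mean_i) · (x_{k,j} - mean_j), divisor n-1 = 4:
  S[A,A] = ((-1.2)·(-1.2) + (-2.2)·(-2.2) + (-0.2)·(-0.2) + (2.8)·(2.8) + (0.8)·(0.8)) / 4 = 14.8/4 = 3.7
  S[A,B] = ((-1.2)·(-4.2) + (-2.2)·(-0.2) + (-0.2)·(1.8) + (2.8)·(-1.2) + (0.8)·(3.8)) / 4 = 4.8/4 = 1.2
  S[B,B] = ((-4.2)·(-4.2) + (-0.2)·(-0.2) + (1.8)·(1.8) + (-1.2)·(-1.2) + (3.8)·(3.8)) / 4 = 36.8/4 = 9.2
  S = [[3.7, 1.2],
 [1.2, 9.2]].

Step 3 — invert S. det(S) = 3.7·9.2 - (1.2)² = 32.6.
  S^{-1} = (1/det) · [[d, -b], [-b, a]] = [[0.2822, -0.0368],
 [-0.0368, 0.1135]].

Step 4 — quadratic form (x̄ - mu_0)^T · S^{-1} · (x̄ - mu_0):
  S^{-1} · (x̄ - mu_0) = (0.2577, 0.2055),
  (x̄ - mu_0)^T · [...] = (1.2)·(0.2577) + (2.2)·(0.2055) = 0.7613.

Step 5 — scale by n: T² = 5 · 0.7613 = 3.8067.

T² ≈ 3.8067


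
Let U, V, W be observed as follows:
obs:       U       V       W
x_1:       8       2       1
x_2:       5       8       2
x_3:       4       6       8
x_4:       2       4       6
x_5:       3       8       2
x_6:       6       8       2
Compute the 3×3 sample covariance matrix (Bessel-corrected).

Step 1 — column means:
  mean(U) = (8 + 5 + 4 + 2 + 3 + 6) / 6 = 28/6 = 4.6667
  mean(V) = (2 + 8 + 6 + 4 + 8 + 8) / 6 = 36/6 = 6
  mean(W) = (1 + 2 + 8 + 6 + 2 + 2) / 6 = 21/6 = 3.5

Step 2 — sample covariance S[i,j] = (1/(n-1)) · Σ_k (x_{k,i} - mean_i) · (x_{k,j} - mean_j), with n-1 = 5.
  S[U,U] = ((3.3333)·(3.3333) + (0.3333)·(0.3333) + (-0.6667)·(-0.6667) + (-2.6667)·(-2.6667) + (-1.6667)·(-1.6667) + (1.3333)·(1.3333)) / 5 = 23.3333/5 = 4.6667
  S[U,V] = ((3.3333)·(-4) + (0.3333)·(2) + (-0.6667)·(0) + (-2.6667)·(-2) + (-1.6667)·(2) + (1.3333)·(2)) / 5 = -8/5 = -1.6
  S[U,W] = ((3.3333)·(-2.5) + (0.3333)·(-1.5) + (-0.6667)·(4.5) + (-2.6667)·(2.5) + (-1.6667)·(-1.5) + (1.3333)·(-1.5)) / 5 = -18/5 = -3.6
  S[V,V] = ((-4)·(-4) + (2)·(2) + (0)·(0) + (-2)·(-2) + (2)·(2) + (2)·(2)) / 5 = 32/5 = 6.4
  S[V,W] = ((-4)·(-2.5) + (2)·(-1.5) + (0)·(4.5) + (-2)·(2.5) + (2)·(-1.5) + (2)·(-1.5)) / 5 = -4/5 = -0.8
  S[W,W] = ((-2.5)·(-2.5) + (-1.5)·(-1.5) + (4.5)·(4.5) + (2.5)·(2.5) + (-1.5)·(-1.5) + (-1.5)·(-1.5)) / 5 = 39.5/5 = 7.9

S is symmetric (S[j,i] = S[i,j]). Assembling:

S = [[4.6667, -1.6, -3.6],
 [-1.6, 6.4, -0.8],
 [-3.6, -0.8, 7.9]]


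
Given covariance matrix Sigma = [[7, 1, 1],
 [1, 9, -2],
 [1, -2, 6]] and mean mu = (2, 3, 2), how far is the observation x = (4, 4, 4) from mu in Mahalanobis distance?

Step 1 — centre the observation: (x - mu) = (2, 1, 2).

Step 2 — invert Sigma (cofactor / det for 3×3, or solve directly):
  Sigma^{-1} = [[0.1511, -0.0242, -0.0332],
 [-0.0242, 0.1239, 0.0453],
 [-0.0332, 0.0453, 0.1873]].

Step 3 — form the quadratic (x - mu)^T · Sigma^{-1} · (x - mu):
  Sigma^{-1} · (x - mu) = (0.2115, 0.1662, 0.3535).
  (x - mu)^T · [Sigma^{-1} · (x - mu)] = (2)·(0.2115) + (1)·(0.1662) + (2)·(0.3535) = 1.2961.

Step 4 — take square root: d = √(1.2961) ≈ 1.1385.

d(x, mu) = √(1.2961) ≈ 1.1385


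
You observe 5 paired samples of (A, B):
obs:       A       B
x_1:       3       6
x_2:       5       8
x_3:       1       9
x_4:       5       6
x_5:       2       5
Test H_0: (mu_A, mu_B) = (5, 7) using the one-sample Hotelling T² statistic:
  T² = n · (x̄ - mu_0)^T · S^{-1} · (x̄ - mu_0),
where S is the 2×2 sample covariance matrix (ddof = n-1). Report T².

Step 1 — sample mean vector:
  mean(A) = (3 + 5 + 1 + 5 + 2) / 5 = 16/5 = 3.2
  mean(B) = (6 + 8 + 9 + 6 + 5) / 5 = 34/5 = 6.8
  x̄ = (3.2, 6.8),  deviation x̄ - mu_0 = (3.2, 6.8) - (5, 7) = (-1.8, -0.2).

Step 2 — sample covariance matrix, S[i,j] = (1/(n-1)) · Σ_k (x_{k,i} - mean_i) · (x_{k,j} - mean_j), divisor n-1 = 4:
  S[A,A] = ((-0.2)·(-0.2) + (1.8)·(1.8) + (-2.2)·(-2.2) + (1.8)·(1.8) + (-1.2)·(-1.2)) / 4 = 12.8/4 = 3.2
  S[A,B] = ((-0.2)·(-0.8) + (1.8)·(1.2) + (-2.2)·(2.2) + (1.8)·(-0.8) + (-1.2)·(-1.8)) / 4 = -1.8/4 = -0.45
  S[B,B] = ((-0.8)·(-0.8) + (1.2)·(1.2) + (2.2)·(2.2) + (-0.8)·(-0.8) + (-1.8)·(-1.8)) / 4 = 10.8/4 = 2.7
  S = [[3.2, -0.45],
 [-0.45, 2.7]].

Step 3 — invert S. det(S) = 3.2·2.7 - (-0.45)² = 8.4375.
  S^{-1} = (1/det) · [[d, -b], [-b, a]] = [[0.32, 0.0533],
 [0.0533, 0.3793]].

Step 4 — quadratic form (x̄ - mu_0)^T · S^{-1} · (x̄ - mu_0):
  S^{-1} · (x̄ - mu_0) = (-0.5867, -0.1719),
  (x̄ - mu_0)^T · [...] = (-1.8)·(-0.5867) + (-0.2)·(-0.1719) = 1.0904.

Step 5 — scale by n: T² = 5 · 1.0904 = 5.4519.

T² ≈ 5.4519


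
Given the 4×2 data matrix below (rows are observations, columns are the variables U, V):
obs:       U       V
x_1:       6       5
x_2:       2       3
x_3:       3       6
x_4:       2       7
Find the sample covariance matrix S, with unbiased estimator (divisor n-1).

Step 1 — column means:
  mean(U) = (6 + 2 + 3 + 2) / 4 = 13/4 = 3.25
  mean(V) = (5 + 3 + 6 + 7) / 4 = 21/4 = 5.25

Step 2 — sample covariance S[i,j] = (1/(n-1)) · Σ_k (x_{k,i} - mean_i) · (x_{k,j} - mean_j), with n-1 = 3.
  S[U,U] = ((2.75)·(2.75) + (-1.25)·(-1.25) + (-0.25)·(-0.25) + (-1.25)·(-1.25)) / 3 = 10.75/3 = 3.5833
  S[U,V] = ((2.75)·(-0.25) + (-1.25)·(-2.25) + (-0.25)·(0.75) + (-1.25)·(1.75)) / 3 = -0.25/3 = -0.0833
  S[V,V] = ((-0.25)·(-0.25) + (-2.25)·(-2.25) + (0.75)·(0.75) + (1.75)·(1.75)) / 3 = 8.75/3 = 2.9167

S is symmetric (S[j,i] = S[i,j]). Assembling:

S = [[3.5833, -0.0833],
 [-0.0833, 2.9167]]


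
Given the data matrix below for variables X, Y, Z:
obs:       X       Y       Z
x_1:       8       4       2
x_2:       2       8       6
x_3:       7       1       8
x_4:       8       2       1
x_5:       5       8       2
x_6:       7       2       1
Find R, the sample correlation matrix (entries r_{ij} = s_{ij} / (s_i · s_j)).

Step 1 — column means:
  mean(X) = (8 + 2 + 7 + 8 + 5 + 7) / 6 = 37/6 = 6.1667
  mean(Y) = (4 + 8 + 1 + 2 + 8 + 2) / 6 = 25/6 = 4.1667
  mean(Z) = (2 + 6 + 8 + 1 + 2 + 1) / 6 = 20/6 = 3.3333

Step 2 — sample variances and covariances s[i,j] = (1/(n-1)) · Σ_k (x_{k,i} - mean_i) · (x_{k,j} - mean_j), with n-1 = 5:
  s[X,X] = ((1.8333)·(1.8333) + (-4.1667)·(-4.1667) + (0.8333)·(0.8333) + (1.8333)·(1.8333) + (-1.1667)·(-1.1667) + (0.8333)·(0.8333)) / 5 = 26.8333/5 = 5.3667
  s[X,Y] = ((1.8333)·(-0.1667) + (-4.1667)·(3.8333) + (0.8333)·(-3.1667) + (1.8333)·(-2.1667) + (-1.1667)·(3.8333) + (0.8333)·(-2.1667)) / 5 = -29.1667/5 = -5.8333
  s[X,Z] = ((1.8333)·(-1.3333) + (-4.1667)·(2.6667) + (0.8333)·(4.6667) + (1.8333)·(-2.3333) + (-1.1667)·(-1.3333) + (0.8333)·(-2.3333)) / 5 = -14.3333/5 = -2.8667
  s[Y,Y] = ((-0.1667)·(-0.1667) + (3.8333)·(3.8333) + (-3.1667)·(-3.1667) + (-2.1667)·(-2.1667) + (3.8333)·(3.8333) + (-2.1667)·(-2.1667)) / 5 = 48.8333/5 = 9.7667
  s[Y,Z] = ((-0.1667)·(-1.3333) + (3.8333)·(2.6667) + (-3.1667)·(4.6667) + (-2.1667)·(-2.3333) + (3.8333)·(-1.3333) + (-2.1667)·(-2.3333)) / 5 = 0.6667/5 = 0.1333
  s[Z,Z] = ((-1.3333)·(-1.3333) + (2.6667)·(2.6667) + (4.6667)·(4.6667) + (-2.3333)·(-2.3333) + (-1.3333)·(-1.3333) + (-2.3333)·(-2.3333)) / 5 = 43.3333/5 = 8.6667
  Sample standard deviations s_i = √(s[i,i]):
  s(X) = √(5.3667) = 2.3166
  s(Y) = √(9.7667) = 3.1252
  s(Z) = √(8.6667) = 2.9439

Step 3 — r_{ij} = s_{ij} / (s_i · s_j):
  r[X,X] = 1 (diagonal).
  r[X,Y] = -5.8333 / (2.3166 · 3.1252) = -5.8333 / 7.2398 = -0.8057
  r[X,Z] = -2.8667 / (2.3166 · 2.9439) = -2.8667 / 6.8199 = -0.4203
  r[Y,Y] = 1 (diagonal).
  r[Y,Z] = 0.1333 / (3.1252 · 2.9439) = 0.1333 / 9.2002 = 0.0145
  r[Z,Z] = 1 (diagonal).

R is symmetric with unit diagonal. Assembling:

R = [[1, -0.8057, -0.4203],
 [-0.8057, 1, 0.0145],
 [-0.4203, 0.0145, 1]]


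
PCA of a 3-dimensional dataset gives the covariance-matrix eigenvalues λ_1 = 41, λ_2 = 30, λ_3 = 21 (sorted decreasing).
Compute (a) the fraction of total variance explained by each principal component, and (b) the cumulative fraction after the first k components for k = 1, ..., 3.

Step 1 — total variance = trace(Sigma) = Σ λ_i = 41 + 30 + 21 = 92.

Step 2 — fraction explained by component i = λ_i / Σ λ:
  PC1: 41/92 = 0.4457
  PC2: 30/92 = 0.3261
  PC3: 21/92 = 0.2283

Step 3 — cumulative fraction after k components = (λ_1 + ... + λ_k) / Σ λ:
  k = 1: 41/92 = 0.4457
  k = 2: (41 + 30)/92 = 71/92 = 0.7717
  k = 3: (41 + 30 + 21)/92 = 92/92 = 1

Summary (fraction, with percent):

explained: PC1 0.4457 (44.57%), PC2 0.3261 (32.61%), PC3 0.2283 (22.83%);  cumulative: 0.4457, 0.7717, 1


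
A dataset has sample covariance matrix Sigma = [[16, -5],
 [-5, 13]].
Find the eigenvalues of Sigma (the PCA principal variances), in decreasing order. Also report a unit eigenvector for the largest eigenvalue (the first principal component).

Step 1 — characteristic polynomial of 2×2 Sigma:
  det(Sigma - λI) = λ² - trace · λ + det = 0.
  trace = 16 + 13 = 29, det = 16·13 - (-5)² = 183.
Step 2 — discriminant:
  Δ = trace² - 4·det = 841 - 732 = 109.
Step 3 — eigenvalues:
  λ = (trace ± √Δ)/2 = (29 ± 10.4403)/2,
  λ_1 = 19.7202,  λ_2 = 9.2798.

Step 4 — unit eigenvector for λ_1: solve (Sigma - λ_1 I)v = 0. First row:
  (16 - 19.7202)·v_x + (-5)·v_y = 0, i.e. (-3.7202)·v_x + (-5)·v_y = 0,
  so v ∝ (b, λ_1 - a) = (-5, 3.7202); multiply by -1 so the first entry is positive: u = (5, -3.7202).
  ||u|| = √((5)² + (-3.7202)²) = √(38.8395) ≈ 6.2321,
  v_1 = u/||u|| ≈ (0.8023, -0.5969) (||v_1|| = 1).

λ_1 = 19.7202,  λ_2 = 9.2798;  v_1 ≈ (0.8023, -0.5969)


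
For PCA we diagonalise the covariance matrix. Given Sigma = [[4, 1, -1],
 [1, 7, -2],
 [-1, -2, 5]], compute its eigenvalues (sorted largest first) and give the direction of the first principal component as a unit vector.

Step 1 — characteristic polynomial p(λ) = det(λI - Sigma) = λ³ - tr·λ² + c_1·λ - det, where tr = trace, c_1 = sum of the principal 2×2 minors, det = det(Sigma):
  tr = 4 + 7 + 5 = 16,
  c_1 = (4·7 - (1)²) + (4·5 - (-1)²) + (7·5 - (-2)²) = 27 + 19 + 31 = 77,
  det = 4·(7·5 - (-2)²) - (1)·((1)·5 - (-2)·(-1)) + (-1)·((1)·(-2) - 7·(-1)) = 4·(31) - (1)·(3) + (-1)·(5) = 116.
  So p(λ) = λ³ - 16λ² + 77λ - 116.
Step 2 — look for an integer root (rational root theorem: any rational root is an integer divisor of 116). Testing λ = 4:
  p(4) = 64 - 256 + 308 - 116 = 0  ✓
  Dividing out (λ - 4): p(λ) = (λ - 4)(λ² - 12λ + 29).
Step 3 — remaining eigenvalues from the quadratic λ² - 12λ + 29 = 0:
  Δ = 12² - 4·29 = 144 - 116 = 28,  λ = (12 ± √28)/2 = (12 ± 5.2915)/2 ≈ 8.6458 or 3.3542.
  Sorted: λ_1 = 8.6458,  λ_2 = 4,  λ_3 = 3.3542  (check: sum = 16 = tr ✓).

Step 4 — unit eigenvector for λ_1 ≈ 8.6458: v spans the null space of (Sigma - λ_1 I), whose rows are
  r_1 = (-4.6458, 1, -1),  r_2 = (1, -1.6458, -2),  r_3 = (-1, -2, -3.6458).
  v is orthogonal to every row, so take v ∝ r_1 × r_2 = ((1)·(-2) - (-1)·(-1.6458), (-1)·(1) - (-4.6458)·(-2), (-4.6458)·(-1.6458) - (1)·(1)) ≈ (-3.6458, -10.2915, 6.6458).
  Rescale (multiply by -1 so the first nonzero entry is positive): u = (3.6458, 10.2915, -6.6458).
  ||u|| = √((3.6458)² + (10.2915)² + (-6.6458)²) = √(163.3725) ≈ 12.7817,  v_1 = u/||u|| ≈ (0.2852, 0.8052, -0.5199) (||v_1|| = 1).

λ_1 = 8.6458,  λ_2 = 4,  λ_3 = 3.3542;  v_1 ≈ (0.2852, 0.8052, -0.5199)


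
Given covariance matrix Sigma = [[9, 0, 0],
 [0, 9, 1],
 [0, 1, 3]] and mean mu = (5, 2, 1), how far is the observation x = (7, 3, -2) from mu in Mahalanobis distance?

Step 1 — centre the observation: (x - mu) = (2, 1, -3).

Step 2 — invert Sigma (cofactor / det for 3×3, or solve directly):
  Sigma^{-1} = [[0.1111, 0, 0],
 [0, 0.1154, -0.0385],
 [0, -0.0385, 0.3462]].

Step 3 — form the quadratic (x - mu)^T · Sigma^{-1} · (x - mu):
  Sigma^{-1} · (x - mu) = (0.2222, 0.2308, -1.0769).
  (x - mu)^T · [Sigma^{-1} · (x - mu)] = (2)·(0.2222) + (1)·(0.2308) + (-3)·(-1.0769) = 3.906.

Step 4 — take square root: d = √(3.906) ≈ 1.9764.

d(x, mu) = √(3.906) ≈ 1.9764


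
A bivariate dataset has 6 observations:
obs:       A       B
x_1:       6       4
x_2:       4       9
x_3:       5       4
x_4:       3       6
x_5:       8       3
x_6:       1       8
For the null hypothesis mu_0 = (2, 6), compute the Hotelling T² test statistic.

Step 1 — sample mean vector:
  mean(A) = (6 + 4 + 5 + 3 + 8 + 1) / 6 = 27/6 = 4.5
  mean(B) = (4 + 9 + 4 + 6 + 3 + 8) / 6 = 34/6 = 5.6667
  x̄ = (4.5, 5.6667),  deviation x̄ - mu_0 = (4.5, 5.6667) - (2, 6) = (2.5, -0.3333).

Step 2 — sample covariance matrix, S[i,j] = (1/(n-1)) · Σ_k (x_{k,i} - mean_i) · (x_{k,j} - mean_j), divisor n-1 = 5:
  S[A,A] = ((1.5)·(1.5) + (-0.5)·(-0.5) + (0.5)·(0.5) + (-1.5)·(-1.5) + (3.5)·(3.5) + (-3.5)·(-3.5)) / 5 = 29.5/5 = 5.9
  S[A,B] = ((1.5)·(-1.6667) + (-0.5)·(3.3333) + (0.5)·(-1.6667) + (-1.5)·(0.3333) + (3.5)·(-2.6667) + (-3.5)·(2.3333)) / 5 = -23/5 = -4.6
  S[B,B] = ((-1.6667)·(-1.6667) + (3.3333)·(3.3333) + (-1.6667)·(-1.6667) + (0.3333)·(0.3333) + (-2.6667)·(-2.6667) + (2.3333)·(2.3333)) / 5 = 29.3333/5 = 5.8667
  S = [[5.9, -4.6],
 [-4.6, 5.8667]].

Step 3 — invert S. det(S) = 5.9·5.8667 - (-4.6)² = 13.4533.
  S^{-1} = (1/det) · [[d, -b], [-b, a]] = [[0.4361, 0.3419],
 [0.3419, 0.4386]].

Step 4 — quadratic form (x̄ - mu_0)^T · S^{-1} · (x̄ - mu_0):
  S^{-1} · (x̄ - mu_0) = (0.9762, 0.7086),
  (x̄ - mu_0)^T · [...] = (2.5)·(0.9762) + (-0.3333)·(0.7086) = 2.2043.

Step 5 — scale by n: T² = 6 · 2.2043 = 13.226.

T² ≈ 13.226


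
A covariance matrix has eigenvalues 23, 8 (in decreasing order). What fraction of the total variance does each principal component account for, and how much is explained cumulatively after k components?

Step 1 — total variance = trace(Sigma) = Σ λ_i = 23 + 8 = 31.

Step 2 — fraction explained by component i = λ_i / Σ λ:
  PC1: 23/31 = 0.7419
  PC2: 8/31 = 0.2581

Step 3 — cumulative fraction after k components = (λ_1 + ... + λ_k) / Σ λ:
  k = 1: 23/31 = 0.7419
  k = 2: (23 + 8)/31 = 31/31 = 1

Summary (fraction, with percent):

explained: PC1 0.7419 (74.19%), PC2 0.2581 (25.81%);  cumulative: 0.7419, 1


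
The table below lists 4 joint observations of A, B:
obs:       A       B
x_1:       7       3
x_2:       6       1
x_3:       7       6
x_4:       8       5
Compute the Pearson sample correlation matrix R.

Step 1 — column means:
  mean(A) = (7 + 6 + 7 + 8) / 4 = 28/4 = 7
  mean(B) = (3 + 1 + 6 + 5) / 4 = 15/4 = 3.75

Step 2 — sample variances and covariances s[i,j] = (1/(n-1)) · Σ_k (x_{k,i} - mean_i) · (x_{k,j} - mean_j), with n-1 = 3:
  s[A,A] = ((0)·(0) + (-1)·(-1) + (0)·(0) + (1)·(1)) / 3 = 2/3 = 0.6667
  s[A,B] = ((0)·(-0.75) + (-1)·(-2.75) + (0)·(2.25) + (1)·(1.25)) / 3 = 4/3 = 1.3333
  s[B,B] = ((-0.75)·(-0.75) + (-2.75)·(-2.75) + (2.25)·(2.25) + (1.25)·(1.25)) / 3 = 14.75/3 = 4.9167
  Sample standard deviations s_i = √(s[i,i]):
  s(A) = √(0.6667) = 0.8165
  s(B) = √(4.9167) = 2.2174

Step 3 — r_{ij} = s_{ij} / (s_i · s_j):
  r[A,A] = 1 (diagonal).
  r[A,B] = 1.3333 / (0.8165 · 2.2174) = 1.3333 / 1.8105 = 0.7365
  r[B,B] = 1 (diagonal).

R is symmetric with unit diagonal. Assembling:

R = [[1, 0.7365],
 [0.7365, 1]]


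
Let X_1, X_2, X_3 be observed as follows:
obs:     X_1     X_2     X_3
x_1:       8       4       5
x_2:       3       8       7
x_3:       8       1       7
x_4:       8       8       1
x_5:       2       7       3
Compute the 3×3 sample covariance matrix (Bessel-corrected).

Step 1 — column means:
  mean(X_1) = (8 + 3 + 8 + 8 + 2) / 5 = 29/5 = 5.8
  mean(X_2) = (4 + 8 + 1 + 8 + 7) / 5 = 28/5 = 5.6
  mean(X_3) = (5 + 7 + 7 + 1 + 3) / 5 = 23/5 = 4.6

Step 2 — sample covariance S[i,j] = (1/(n-1)) · Σ_k (x_{k,i} - mean_i) · (x_{k,j} - mean_j), with n-1 = 4.
  S[X_1,X_1] = ((2.2)·(2.2) + (-2.8)·(-2.8) + (2.2)·(2.2) + (2.2)·(2.2) + (-3.8)·(-3.8)) / 4 = 36.8/4 = 9.2
  S[X_1,X_2] = ((2.2)·(-1.6) + (-2.8)·(2.4) + (2.2)·(-4.6) + (2.2)·(2.4) + (-3.8)·(1.4)) / 4 = -20.4/4 = -5.1
  S[X_1,X_3] = ((2.2)·(0.4) + (-2.8)·(2.4) + (2.2)·(2.4) + (2.2)·(-3.6) + (-3.8)·(-1.6)) / 4 = -2.4/4 = -0.6
  S[X_2,X_2] = ((-1.6)·(-1.6) + (2.4)·(2.4) + (-4.6)·(-4.6) + (2.4)·(2.4) + (1.4)·(1.4)) / 4 = 37.2/4 = 9.3
  S[X_2,X_3] = ((-1.6)·(0.4) + (2.4)·(2.4) + (-4.6)·(2.4) + (2.4)·(-3.6) + (1.4)·(-1.6)) / 4 = -16.8/4 = -4.2
  S[X_3,X_3] = ((0.4)·(0.4) + (2.4)·(2.4) + (2.4)·(2.4) + (-3.6)·(-3.6) + (-1.6)·(-1.6)) / 4 = 27.2/4 = 6.8

S is symmetric (S[j,i] = S[i,j]). Assembling:

S = [[9.2, -5.1, -0.6],
 [-5.1, 9.3, -4.2],
 [-0.6, -4.2, 6.8]]


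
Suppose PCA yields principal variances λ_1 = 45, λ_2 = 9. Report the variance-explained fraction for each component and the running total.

Step 1 — total variance = trace(Sigma) = Σ λ_i = 45 + 9 = 54.

Step 2 — fraction explained by component i = λ_i / Σ λ:
  PC1: 45/54 = 0.8333
  PC2: 9/54 = 0.1667

Step 3 — cumulative fraction after k components = (λ_1 + ... + λ_k) / Σ λ:
  k = 1: 45/54 = 0.8333
  k = 2: (45 + 9)/54 = 54/54 = 1

Summary (fraction, with percent):

explained: PC1 0.8333 (83.33%), PC2 0.1667 (16.67%);  cumulative: 0.8333, 1


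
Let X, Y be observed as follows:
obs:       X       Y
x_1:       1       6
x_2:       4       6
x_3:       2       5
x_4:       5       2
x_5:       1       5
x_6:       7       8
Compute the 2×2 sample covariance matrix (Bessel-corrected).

Step 1 — column means:
  mean(X) = (1 + 4 + 2 + 5 + 1 + 7) / 6 = 20/6 = 3.3333
  mean(Y) = (6 + 6 + 5 + 2 + 5 + 8) / 6 = 32/6 = 5.3333

Step 2 — sample covariance S[i,j] = (1/(n-1)) · Σ_k (x_{k,i} - mean_i) · (x_{k,j} - mean_j), with n-1 = 5.
  S[X,X] = ((-2.3333)·(-2.3333) + (0.6667)·(0.6667) + (-1.3333)·(-1.3333) + (1.6667)·(1.6667) + (-2.3333)·(-2.3333) + (3.6667)·(3.6667)) / 5 = 29.3333/5 = 5.8667
  S[X,Y] = ((-2.3333)·(0.6667) + (0.6667)·(0.6667) + (-1.3333)·(-0.3333) + (1.6667)·(-3.3333) + (-2.3333)·(-0.3333) + (3.6667)·(2.6667)) / 5 = 4.3333/5 = 0.8667
  S[Y,Y] = ((0.6667)·(0.6667) + (0.6667)·(0.6667) + (-0.3333)·(-0.3333) + (-3.3333)·(-3.3333) + (-0.3333)·(-0.3333) + (2.6667)·(2.6667)) / 5 = 19.3333/5 = 3.8667

S is symmetric (S[j,i] = S[i,j]). Assembling:

S = [[5.8667, 0.8667],
 [0.8667, 3.8667]]


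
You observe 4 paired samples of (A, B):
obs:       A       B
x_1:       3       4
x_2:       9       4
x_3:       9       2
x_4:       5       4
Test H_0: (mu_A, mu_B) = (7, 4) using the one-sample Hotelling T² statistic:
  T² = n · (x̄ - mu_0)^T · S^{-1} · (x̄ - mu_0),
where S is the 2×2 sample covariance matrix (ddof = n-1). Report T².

Step 1 — sample mean vector:
  mean(A) = (3 + 9 + 9 + 5) / 4 = 26/4 = 6.5
  mean(B) = (4 + 4 + 2 + 4) / 4 = 14/4 = 3.5
  x̄ = (6.5, 3.5),  deviation x̄ - mu_0 = (6.5, 3.5) - (7, 4) = (-0.5, -0.5).

Step 2 — sample covariance matrix, S[i,j] = (1/(n-1)) · Σ_k (x_{k,i} - mean_i) · (x_{k,j} - mean_j), divisor n-1 = 3:
  S[A,A] = ((-3.5)·(-3.5) + (2.5)·(2.5) + (2.5)·(2.5) + (-1.5)·(-1.5)) / 3 = 27/3 = 9
  S[A,B] = ((-3.5)·(0.5) + (2.5)·(0.5) + (2.5)·(-1.5) + (-1.5)·(0.5)) / 3 = -5/3 = -1.6667
  S[B,B] = ((0.5)·(0.5) + (0.5)·(0.5) + (-1.5)·(-1.5) + (0.5)·(0.5)) / 3 = 3/3 = 1
  S = [[9, -1.6667],
 [-1.6667, 1]].

Step 3 — invert S. det(S) = 9·1 - (-1.6667)² = 6.2222.
  S^{-1} = (1/det) · [[d, -b], [-b, a]] = [[0.1607, 0.2679],
 [0.2679, 1.4464]].

Step 4 — quadratic form (x̄ - mu_0)^T · S^{-1} · (x̄ - mu_0):
  S^{-1} · (x̄ - mu_0) = (-0.2143, -0.8571),
  (x̄ - mu_0)^T · [...] = (-0.5)·(-0.2143) + (-0.5)·(-0.8571) = 0.5357.

Step 5 — scale by n: T² = 4 · 0.5357 = 2.1429.

T² ≈ 2.1429


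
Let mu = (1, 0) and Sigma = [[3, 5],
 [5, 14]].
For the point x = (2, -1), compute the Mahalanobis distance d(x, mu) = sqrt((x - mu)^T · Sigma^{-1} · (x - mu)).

Step 1 — centre the observation: (x - mu) = (1, -1).

Step 2 — invert Sigma. det(Sigma) = 3·14 - (5)² = 17.
  Sigma^{-1} = (1/det) · [[d, -b], [-b, a]] = [[0.8235, -0.2941],
 [-0.2941, 0.1765]].

Step 3 — form the quadratic (x - mu)^T · Sigma^{-1} · (x - mu):
  Sigma^{-1} · (x - mu) = (1.1176, -0.4706).
  (x - mu)^T · [Sigma^{-1} · (x - mu)] = (1)·(1.1176) + (-1)·(-0.4706) = 1.5882.

Step 4 — take square root: d = √(1.5882) ≈ 1.2603.

d(x, mu) = √(1.5882) ≈ 1.2603


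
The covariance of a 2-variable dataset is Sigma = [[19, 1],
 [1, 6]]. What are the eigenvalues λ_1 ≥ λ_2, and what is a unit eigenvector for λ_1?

Step 1 — characteristic polynomial of 2×2 Sigma:
  det(Sigma - λI) = λ² - trace · λ + det = 0.
  trace = 19 + 6 = 25, det = 19·6 - (1)² = 113.
Step 2 — discriminant:
  Δ = trace² - 4·det = 625 - 452 = 173.
Step 3 — eigenvalues:
  λ = (trace ± √Δ)/2 = (25 ± 13.1529)/2,
  λ_1 = 19.0765,  λ_2 = 5.9235.

Step 4 — unit eigenvector for λ_1: solve (Sigma - λ_1 I)v = 0. First row:
  (19 - 19.0765)·v_x + (1)·v_y = 0, i.e. (-0.0765)·v_x + (1)·v_y = 0,
  so v ∝ (b, λ_1 - a) = (1, 0.0765) = u.
  ||u|| = √((1)² + (0.0765)²) = √(1.0058) ≈ 1.0029,
  v_1 = u/||u|| ≈ (0.9971, 0.0763) (||v_1|| = 1).

λ_1 = 19.0765,  λ_2 = 5.9235;  v_1 ≈ (0.9971, 0.0763)


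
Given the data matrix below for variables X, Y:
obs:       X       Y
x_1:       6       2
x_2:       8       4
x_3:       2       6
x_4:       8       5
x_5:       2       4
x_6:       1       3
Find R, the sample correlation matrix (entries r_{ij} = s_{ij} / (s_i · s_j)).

Step 1 — column means:
  mean(X) = (6 + 8 + 2 + 8 + 2 + 1) / 6 = 27/6 = 4.5
  mean(Y) = (2 + 4 + 6 + 5 + 4 + 3) / 6 = 24/6 = 4

Step 2 — sample variances and covariances s[i,j] = (1/(n-1)) · Σ_k (x_{k,i} - mean_i) · (x_{k,j} - mean_j), with n-1 = 5:
  s[X,X] = ((1.5)·(1.5) + (3.5)·(3.5) + (-2.5)·(-2.5) + (3.5)·(3.5) + (-2.5)·(-2.5) + (-3.5)·(-3.5)) / 5 = 51.5/5 = 10.3
  s[X,Y] = ((1.5)·(-2) + (3.5)·(0) + (-2.5)·(2) + (3.5)·(1) + (-2.5)·(0) + (-3.5)·(-1)) / 5 = -1/5 = -0.2
  s[Y,Y] = ((-2)·(-2) + (0)·(0) + (2)·(2) + (1)·(1) + (0)·(0) + (-1)·(-1)) / 5 = 10/5 = 2
  Sample standard deviations s_i = √(s[i,i]):
  s(X) = √(10.3) = 3.2094
  s(Y) = √(2) = 1.4142

Step 3 — r_{ij} = s_{ij} / (s_i · s_j):
  r[X,X] = 1 (diagonal).
  r[X,Y] = -0.2 / (3.2094 · 1.4142) = -0.2 / 4.5387 = -0.0441
  r[Y,Y] = 1 (diagonal).

R is symmetric with unit diagonal. Assembling:

R = [[1, -0.0441],
 [-0.0441, 1]]


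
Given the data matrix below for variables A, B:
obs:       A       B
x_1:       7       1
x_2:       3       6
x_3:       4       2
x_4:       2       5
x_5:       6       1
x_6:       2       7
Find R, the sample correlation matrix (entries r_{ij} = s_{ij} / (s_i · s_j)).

Step 1 — column means:
  mean(A) = (7 + 3 + 4 + 2 + 6 + 2) / 6 = 24/6 = 4
  mean(B) = (1 + 6 + 2 + 5 + 1 + 7) / 6 = 22/6 = 3.6667

Step 2 — sample variances and covariances s[i,j] = (1/(n-1)) · Σ_k (x_{k,i} - mean_i) · (x_{k,j} - mean_j), with n-1 = 5:
  s[A,A] = ((3)·(3) + (-1)·(-1) + (0)·(0) + (-2)·(-2) + (2)·(2) + (-2)·(-2)) / 5 = 22/5 = 4.4
  s[A,B] = ((3)·(-2.6667) + (-1)·(2.3333) + (0)·(-1.6667) + (-2)·(1.3333) + (2)·(-2.6667) + (-2)·(3.3333)) / 5 = -25/5 = -5
  s[B,B] = ((-2.6667)·(-2.6667) + (2.3333)·(2.3333) + (-1.6667)·(-1.6667) + (1.3333)·(1.3333) + (-2.6667)·(-2.6667) + (3.3333)·(3.3333)) / 5 = 35.3333/5 = 7.0667
  Sample standard deviations s_i = √(s[i,i]):
  s(A) = √(4.4) = 2.0976
  s(B) = √(7.0667) = 2.6583

Step 3 — r_{ij} = s_{ij} / (s_i · s_j):
  r[A,A] = 1 (diagonal).
  r[A,B] = -5 / (2.0976 · 2.6583) = -5 / 5.5761 = -0.8967
  r[B,B] = 1 (diagonal).

R is symmetric with unit diagonal. Assembling:

R = [[1, -0.8967],
 [-0.8967, 1]]


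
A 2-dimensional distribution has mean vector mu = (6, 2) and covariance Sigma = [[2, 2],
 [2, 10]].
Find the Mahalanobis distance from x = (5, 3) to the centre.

Step 1 — centre the observation: (x - mu) = (-1, 1).

Step 2 — invert Sigma. det(Sigma) = 2·10 - (2)² = 16.
  Sigma^{-1} = (1/det) · [[d, -b], [-b, a]] = [[0.625, -0.125],
 [-0.125, 0.125]].

Step 3 — form the quadratic (x - mu)^T · Sigma^{-1} · (x - mu):
  Sigma^{-1} · (x - mu) = (-0.75, 0.25).
  (x - mu)^T · [Sigma^{-1} · (x - mu)] = (-1)·(-0.75) + (1)·(0.25) = 1.

Step 4 — take square root: d = √(1) ≈ 1.

d(x, mu) = √(1) ≈ 1


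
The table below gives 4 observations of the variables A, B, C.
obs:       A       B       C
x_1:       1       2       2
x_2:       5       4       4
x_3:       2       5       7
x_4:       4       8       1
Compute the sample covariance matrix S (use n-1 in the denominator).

Step 1 — column means:
  mean(A) = (1 + 5 + 2 + 4) / 4 = 12/4 = 3
  mean(B) = (2 + 4 + 5 + 8) / 4 = 19/4 = 4.75
  mean(C) = (2 + 4 + 7 + 1) / 4 = 14/4 = 3.5

Step 2 — sample covariance S[i,j] = (1/(n-1)) · Σ_k (x_{k,i} - mean_i) · (x_{k,j} - mean_j), with n-1 = 3.
  S[A,A] = ((-2)·(-2) + (2)·(2) + (-1)·(-1) + (1)·(1)) / 3 = 10/3 = 3.3333
  S[A,B] = ((-2)·(-2.75) + (2)·(-0.75) + (-1)·(0.25) + (1)·(3.25)) / 3 = 7/3 = 2.3333
  S[A,C] = ((-2)·(-1.5) + (2)·(0.5) + (-1)·(3.5) + (1)·(-2.5)) / 3 = -2/3 = -0.6667
  S[B,B] = ((-2.75)·(-2.75) + (-0.75)·(-0.75) + (0.25)·(0.25) + (3.25)·(3.25)) / 3 = 18.75/3 = 6.25
  S[B,C] = ((-2.75)·(-1.5) + (-0.75)·(0.5) + (0.25)·(3.5) + (3.25)·(-2.5)) / 3 = -3.5/3 = -1.1667
  S[C,C] = ((-1.5)·(-1.5) + (0.5)·(0.5) + (3.5)·(3.5) + (-2.5)·(-2.5)) / 3 = 21/3 = 7

S is symmetric (S[j,i] = S[i,j]). Assembling:

S = [[3.3333, 2.3333, -0.6667],
 [2.3333, 6.25, -1.1667],
 [-0.6667, -1.1667, 7]]


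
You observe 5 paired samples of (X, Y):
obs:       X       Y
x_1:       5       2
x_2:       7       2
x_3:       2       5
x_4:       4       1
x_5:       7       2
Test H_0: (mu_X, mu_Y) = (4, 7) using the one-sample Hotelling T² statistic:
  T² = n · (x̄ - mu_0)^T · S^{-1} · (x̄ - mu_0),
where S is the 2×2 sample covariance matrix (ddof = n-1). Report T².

Step 1 — sample mean vector:
  mean(X) = (5 + 7 + 2 + 4 + 7) / 5 = 25/5 = 5
  mean(Y) = (2 + 2 + 5 + 1 + 2) / 5 = 12/5 = 2.4
  x̄ = (5, 2.4),  deviation x̄ - mu_0 = (5, 2.4) - (4, 7) = (1, -4.6).

Step 2 — sample covariance matrix, S[i,j] = (1/(n-1)) · Σ_k (x_{k,i} - mean_i) · (x_{k,j} - mean_j), divisor n-1 = 4:
  S[X,X] = ((0)·(0) + (2)·(2) + (-3)·(-3) + (-1)·(-1) + (2)·(2)) / 4 = 18/4 = 4.5
  S[X,Y] = ((0)·(-0.4) + (2)·(-0.4) + (-3)·(2.6) + (-1)·(-1.4) + (2)·(-0.4)) / 4 = -8/4 = -2
  S[Y,Y] = ((-0.4)·(-0.4) + (-0.4)·(-0.4) + (2.6)·(2.6) + (-1.4)·(-1.4) + (-0.4)·(-0.4)) / 4 = 9.2/4 = 2.3
  S = [[4.5, -2],
 [-2, 2.3]].

Step 3 — invert S. det(S) = 4.5·2.3 - (-2)² = 6.35.
  S^{-1} = (1/det) · [[d, -b], [-b, a]] = [[0.3622, 0.315],
 [0.315, 0.7087]].

Step 4 — quadratic form (x̄ - mu_0)^T · S^{-1} · (x̄ - mu_0):
  S^{-1} · (x̄ - mu_0) = (-1.0866, -2.9449),
  (x̄ - mu_0)^T · [...] = (1)·(-1.0866) + (-4.6)·(-2.9449) = 12.4598.

Step 5 — scale by n: T² = 5 · 12.4598 = 62.2992.

T² ≈ 62.2992


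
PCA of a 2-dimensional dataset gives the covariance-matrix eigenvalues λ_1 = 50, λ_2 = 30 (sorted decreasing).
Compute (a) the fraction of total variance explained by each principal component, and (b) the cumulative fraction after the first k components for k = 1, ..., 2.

Step 1 — total variance = trace(Sigma) = Σ λ_i = 50 + 30 = 80.

Step 2 — fraction explained by component i = λ_i / Σ λ:
  PC1: 50/80 = 0.625
  PC2: 30/80 = 0.375

Step 3 — cumulative fraction after k components = (λ_1 + ... + λ_k) / Σ λ:
  k = 1: 50/80 = 0.625
  k = 2: (50 + 30)/80 = 80/80 = 1

Summary (fraction, with percent):

explained: PC1 0.625 (62.5%), PC2 0.375 (37.5%);  cumulative: 0.625, 1


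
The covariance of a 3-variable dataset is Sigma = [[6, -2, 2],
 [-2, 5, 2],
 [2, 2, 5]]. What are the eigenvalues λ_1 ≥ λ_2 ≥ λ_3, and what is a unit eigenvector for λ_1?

Step 1 — characteristic polynomial p(λ) = det(λI - Sigma) = λ³ - tr·λ² + c_1·λ - det, where tr = trace, c_1 = sum of the principal 2×2 minors, det = det(Sigma):
  tr = 6 + 5 + 5 = 16,
  c_1 = (6·5 - (-2)²) + (6·5 - (2)²) + (5·5 - (2)²) = 26 + 26 + 21 = 73,
  det = 6·(5·5 - (2)²) - (-2)·((-2)·5 - (2)·(2)) + (2)·((-2)·(2) - 5·(2)) = 6·(21) - (-2)·(-14) + (2)·(-14) = 70.
  So p(λ) = λ³ - 16λ² + 73λ - 70.
Step 2 — look for an integer root (rational root theorem: any rational root is an integer divisor of 70). Testing λ = 7:
  p(7) = 343 - 784 + 511 - 70 = 0  ✓
  Dividing out (λ - 7): p(λ) = (λ - 7)(λ² - 9λ + 10).
Step 3 — remaining eigenvalues from the quadratic λ² - 9λ + 10 = 0:
  Δ = 9² - 4·10 = 81 - 40 = 41,  λ = (9 ± √41)/2 = (9 ± 6.4031)/2 ≈ 7.7016 or 1.2984.
  Sorted: λ_1 = 7.7016,  λ_2 = 7,  λ_3 = 1.2984  (check: sum = 16 = tr ✓).

Step 4 — unit eigenvector for λ_1 ≈ 7.7016: v spans the null space of (Sigma - λ_1 I), whose rows are
  r_1 = (-1.7016, -2, 2),  r_2 = (-2, -2.7016, 2),  r_3 = (2, 2, -2.7016).
  v is orthogonal to every row, so take v ∝ r_1 × r_2 = ((-2)·(2) - (2)·(-2.7016), (2)·(-2) - (-1.7016)·(2), (-1.7016)·(-2.7016) - (-2)·(-2)) ≈ (1.4031, -0.5969, 0.5969).
  Let u = (1.4031, -0.5969, 0.5969).
  ||u|| = √((1.4031)² + (-0.5969)² + (0.5969)²) = √(2.6813) ≈ 1.6375,  v_1 = u/||u|| ≈ (0.8569, -0.3645, 0.3645) (||v_1|| = 1).

λ_1 = 7.7016,  λ_2 = 7,  λ_3 = 1.2984;  v_1 ≈ (0.8569, -0.3645, 0.3645)


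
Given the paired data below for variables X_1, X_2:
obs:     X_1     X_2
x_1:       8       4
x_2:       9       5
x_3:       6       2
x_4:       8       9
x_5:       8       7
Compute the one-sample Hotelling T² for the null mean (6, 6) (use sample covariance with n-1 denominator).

Step 1 — sample mean vector:
  mean(X_1) = (8 + 9 + 6 + 8 + 8) / 5 = 39/5 = 7.8
  mean(X_2) = (4 + 5 + 2 + 9 + 7) / 5 = 27/5 = 5.4
  x̄ = (7.8, 5.4),  deviation x̄ - mu_0 = (7.8, 5.4) - (6, 6) = (1.8, -0.6).

Step 2 — sample covariance matrix, S[i,j] = (1/(n-1)) · Σ_k (x_{k,i} - mean_i) · (x_{k,j} - mean_j), divisor n-1 = 4:
  S[X_1,X_1] = ((0.2)·(0.2) + (1.2)·(1.2) + (-1.8)·(-1.8) + (0.2)·(0.2) + (0.2)·(0.2)) / 4 = 4.8/4 = 1.2
  S[X_1,X_2] = ((0.2)·(-1.4) + (1.2)·(-0.4) + (-1.8)·(-3.4) + (0.2)·(3.6) + (0.2)·(1.6)) / 4 = 6.4/4 = 1.6
  S[X_2,X_2] = ((-1.4)·(-1.4) + (-0.4)·(-0.4) + (-3.4)·(-3.4) + (3.6)·(3.6) + (1.6)·(1.6)) / 4 = 29.2/4 = 7.3
  S = [[1.2, 1.6],
 [1.6, 7.3]].

Step 3 — invert S. det(S) = 1.2·7.3 - (1.6)² = 6.2.
  S^{-1} = (1/det) · [[d, -b], [-b, a]] = [[1.1774, -0.2581],
 [-0.2581, 0.1935]].

Step 4 — quadratic form (x̄ - mu_0)^T · S^{-1} · (x̄ - mu_0):
  S^{-1} · (x̄ - mu_0) = (2.2742, -0.5806),
  (x̄ - mu_0)^T · [...] = (1.8)·(2.2742) + (-0.6)·(-0.5806) = 4.4419.

Step 5 — scale by n: T² = 5 · 4.4419 = 22.2097.

T² ≈ 22.2097


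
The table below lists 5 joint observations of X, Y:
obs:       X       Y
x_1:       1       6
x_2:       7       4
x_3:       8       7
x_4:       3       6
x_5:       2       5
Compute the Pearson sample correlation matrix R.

Step 1 — column means:
  mean(X) = (1 + 7 + 8 + 3 + 2) / 5 = 21/5 = 4.2
  mean(Y) = (6 + 4 + 7 + 6 + 5) / 5 = 28/5 = 5.6

Step 2 — sample variances and covariances s[i,j] = (1/(n-1)) · Σ_k (x_{k,i} - mean_i) · (x_{k,j} - mean_j), with n-1 = 4:
  s[X,X] = ((-3.2)·(-3.2) + (2.8)·(2.8) + (3.8)·(3.8) + (-1.2)·(-1.2) + (-2.2)·(-2.2)) / 4 = 38.8/4 = 9.7
  s[X,Y] = ((-3.2)·(0.4) + (2.8)·(-1.6) + (3.8)·(1.4) + (-1.2)·(0.4) + (-2.2)·(-0.6)) / 4 = 0.4/4 = 0.1
  s[Y,Y] = ((0.4)·(0.4) + (-1.6)·(-1.6) + (1.4)·(1.4) + (0.4)·(0.4) + (-0.6)·(-0.6)) / 4 = 5.2/4 = 1.3
  Sample standard deviations s_i = √(s[i,i]):
  s(X) = √(9.7) = 3.1145
  s(Y) = √(1.3) = 1.1402

Step 3 — r_{ij} = s_{ij} / (s_i · s_j):
  r[X,X] = 1 (diagonal).
  r[X,Y] = 0.1 / (3.1145 · 1.1402) = 0.1 / 3.5511 = 0.0282
  r[Y,Y] = 1 (diagonal).

R is symmetric with unit diagonal. Assembling:

R = [[1, 0.0282],
 [0.0282, 1]]


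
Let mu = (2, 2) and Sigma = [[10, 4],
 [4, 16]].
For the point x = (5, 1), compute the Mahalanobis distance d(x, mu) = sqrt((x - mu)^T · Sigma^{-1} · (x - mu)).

Step 1 — centre the observation: (x - mu) = (3, -1).

Step 2 — invert Sigma. det(Sigma) = 10·16 - (4)² = 144.
  Sigma^{-1} = (1/det) · [[d, -b], [-b, a]] = [[0.1111, -0.0278],
 [-0.0278, 0.0694]].

Step 3 — form the quadratic (x - mu)^T · Sigma^{-1} · (x - mu):
  Sigma^{-1} · (x - mu) = (0.3611, -0.1528).
  (x - mu)^T · [Sigma^{-1} · (x - mu)] = (3)·(0.3611) + (-1)·(-0.1528) = 1.2361.

Step 4 — take square root: d = √(1.2361) ≈ 1.1118.

d(x, mu) = √(1.2361) ≈ 1.1118


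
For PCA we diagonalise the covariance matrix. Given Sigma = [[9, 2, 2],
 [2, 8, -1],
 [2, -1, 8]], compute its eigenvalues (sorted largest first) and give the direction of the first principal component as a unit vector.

Step 1 — characteristic polynomial p(λ) = det(λI - Sigma) = λ³ - tr·λ² + c_1·λ - det, where tr = trace, c_1 = sum of the principal 2×2 minors, det = det(Sigma):
  tr = 9 + 8 + 8 = 25,
  c_1 = (9·8 - (2)²) + (9·8 - (2)²) + (8·8 - (-1)²) = 68 + 68 + 63 = 199,
  det = 9·(8·8 - (-1)²) - (2)·((2)·8 - (-1)·(2)) + (2)·((2)·(-1) - 8·(2)) = 9·(63) - (2)·(18) + (2)·(-18) = 495.
  So p(λ) = λ³ - 25λ² + 199λ - 495.
Step 2 — look for an integer root (rational root theorem: any rational root is an integer divisor of 495). Testing λ = 5:
  p(5) = 125 - 625 + 995 - 495 = 0  ✓
  Dividing out (λ - 5): p(λ) = (λ - 5)(λ² - 20λ + 99).
Step 3 — remaining eigenvalues from the quadratic λ² - 20λ + 99 = 0:
  Δ = 20² - 4·99 = 400 - 396 = 4,  λ = (20 ± √4)/2 = (20 ± 2)/2 = 11 or 9.
  Sorted: λ_1 = 11,  λ_2 = 9,  λ_3 = 5  (check: sum = 25 = tr ✓).

Step 4 — unit eigenvector for λ_1 = 11: v spans the null space of (Sigma - λ_1 I), whose rows are
  r_1 = (-2, 2, 2),  r_2 = (2, -3, -1),  r_3 = (2, -1, -3).
  v is orthogonal to every row, so take v ∝ r_1 × r_2 = ((2)·(-1) - (2)·(-3), (2)·(2) - (-2)·(-1), (-2)·(-3) - (2)·(2)) = (4, 2, 2).
  Rescale (divide by 2): u = (2, 1, 1).
  ||u|| = √((2)² + (1)² + (1)²) = √(6) ≈ 2.4495,  v_1 = u/||u|| ≈ (0.8165, 0.4082, 0.4082) (||v_1|| = 1).

λ_1 = 11,  λ_2 = 9,  λ_3 = 5;  v_1 ≈ (0.8165, 0.4082, 0.4082)


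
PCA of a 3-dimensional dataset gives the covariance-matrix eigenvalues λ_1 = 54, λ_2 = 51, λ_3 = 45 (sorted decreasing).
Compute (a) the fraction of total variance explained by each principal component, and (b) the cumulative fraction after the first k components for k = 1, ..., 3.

Step 1 — total variance = trace(Sigma) = Σ λ_i = 54 + 51 + 45 = 150.

Step 2 — fraction explained by component i = λ_i / Σ λ:
  PC1: 54/150 = 0.36
  PC2: 51/150 = 0.34
  PC3: 45/150 = 0.3

Step 3 — cumulative fraction after k components = (λ_1 + ... + λ_k) / Σ λ:
  k = 1: 54/150 = 0.36
  k = 2: (54 + 51)/150 = 105/150 = 0.7
  k = 3: (54 + 51 + 45)/150 = 150/150 = 1

Summary (fraction, with percent):

explained: PC1 0.36 (36%), PC2 0.34 (34%), PC3 0.3 (30%);  cumulative: 0.36, 0.7, 1


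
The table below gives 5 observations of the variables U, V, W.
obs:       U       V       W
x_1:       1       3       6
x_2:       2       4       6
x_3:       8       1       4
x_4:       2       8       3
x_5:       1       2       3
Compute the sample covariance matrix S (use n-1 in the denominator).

Step 1 — column means:
  mean(U) = (1 + 2 + 8 + 2 + 1) / 5 = 14/5 = 2.8
  mean(V) = (3 + 4 + 1 + 8 + 2) / 5 = 18/5 = 3.6
  mean(W) = (6 + 6 + 4 + 3 + 3) / 5 = 22/5 = 4.4

Step 2 — sample covariance S[i,j] = (1/(n-1)) · Σ_k (x_{k,i} - mean_i) · (x_{k,j} - mean_j), with n-1 = 4.
  S[U,U] = ((-1.8)·(-1.8) + (-0.8)·(-0.8) + (5.2)·(5.2) + (-0.8)·(-0.8) + (-1.8)·(-1.8)) / 4 = 34.8/4 = 8.7
  S[U,V] = ((-1.8)·(-0.6) + (-0.8)·(0.4) + (5.2)·(-2.6) + (-0.8)·(4.4) + (-1.8)·(-1.6)) / 4 = -13.4/4 = -3.35
  S[U,W] = ((-1.8)·(1.6) + (-0.8)·(1.6) + (5.2)·(-0.4) + (-0.8)·(-1.4) + (-1.8)·(-1.4)) / 4 = -2.6/4 = -0.65
  S[V,V] = ((-0.6)·(-0.6) + (0.4)·(0.4) + (-2.6)·(-2.6) + (4.4)·(4.4) + (-1.6)·(-1.6)) / 4 = 29.2/4 = 7.3
  S[V,W] = ((-0.6)·(1.6) + (0.4)·(1.6) + (-2.6)·(-0.4) + (4.4)·(-1.4) + (-1.6)·(-1.4)) / 4 = -3.2/4 = -0.8
  S[W,W] = ((1.6)·(1.6) + (1.6)·(1.6) + (-0.4)·(-0.4) + (-1.4)·(-1.4) + (-1.4)·(-1.4)) / 4 = 9.2/4 = 2.3

S is symmetric (S[j,i] = S[i,j]). Assembling:

S = [[8.7, -3.35, -0.65],
 [-3.35, 7.3, -0.8],
 [-0.65, -0.8, 2.3]]
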